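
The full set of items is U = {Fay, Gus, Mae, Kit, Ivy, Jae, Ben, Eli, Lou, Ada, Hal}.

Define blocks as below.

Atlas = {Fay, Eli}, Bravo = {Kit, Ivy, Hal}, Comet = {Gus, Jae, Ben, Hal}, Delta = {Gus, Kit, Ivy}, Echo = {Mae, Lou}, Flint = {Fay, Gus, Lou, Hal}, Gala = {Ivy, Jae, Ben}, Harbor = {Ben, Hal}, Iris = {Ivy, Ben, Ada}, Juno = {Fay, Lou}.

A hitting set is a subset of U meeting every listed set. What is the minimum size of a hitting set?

4

Take H = {Fay, Ivy, Ben, Lou}. Each listed block contains at least one of these, so H is a hitting set of size 4.
The blocks Atlas, Delta, Echo, Harbor are pairwise disjoint, so any hitting set needs a separate item for each — at least 4. Hence 4 is optimal.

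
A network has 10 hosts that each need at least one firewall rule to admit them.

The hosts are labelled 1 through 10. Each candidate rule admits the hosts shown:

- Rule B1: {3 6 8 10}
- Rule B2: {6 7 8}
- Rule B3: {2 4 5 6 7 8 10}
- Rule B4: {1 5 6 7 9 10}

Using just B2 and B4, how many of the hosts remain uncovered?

3

Union of B2, B4 = {1, 5, 6, 7, 8, 9, 10}.
Not covered: 2, 3, 4 — 3 hosts.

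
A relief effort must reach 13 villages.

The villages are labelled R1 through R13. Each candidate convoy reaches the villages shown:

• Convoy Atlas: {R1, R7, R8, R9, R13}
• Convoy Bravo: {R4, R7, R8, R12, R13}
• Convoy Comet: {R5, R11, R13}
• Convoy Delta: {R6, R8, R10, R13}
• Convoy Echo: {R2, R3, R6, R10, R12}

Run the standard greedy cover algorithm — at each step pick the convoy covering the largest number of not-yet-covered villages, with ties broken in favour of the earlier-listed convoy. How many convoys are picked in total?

Greedy: pick Atlas (covers 5 new) → pick Echo (covers 5 new) → pick Comet (covers 2 new) → pick Bravo (covers 1 new). Total picks: 4.

4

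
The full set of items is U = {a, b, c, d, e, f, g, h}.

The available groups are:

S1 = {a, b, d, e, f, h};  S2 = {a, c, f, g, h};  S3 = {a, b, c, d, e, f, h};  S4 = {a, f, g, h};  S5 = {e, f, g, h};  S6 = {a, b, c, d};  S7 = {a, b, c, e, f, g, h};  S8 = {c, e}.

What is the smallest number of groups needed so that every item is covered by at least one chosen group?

2

S5 and S6 together: S5 ∪ S6 = {a, b, c, d, e, f, g, h} — every item is covered.
No single group has all 8 items (the largest, S3, has 7), so 2 is optimal.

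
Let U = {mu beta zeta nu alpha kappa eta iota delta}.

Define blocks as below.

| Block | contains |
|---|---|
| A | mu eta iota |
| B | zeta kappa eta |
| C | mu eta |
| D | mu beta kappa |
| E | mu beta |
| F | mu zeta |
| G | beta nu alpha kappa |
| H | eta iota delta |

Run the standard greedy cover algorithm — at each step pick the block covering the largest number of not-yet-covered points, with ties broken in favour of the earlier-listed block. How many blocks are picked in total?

Greedy: pick G (covers 4 new) → pick A (covers 3 new) → pick B (covers 1 new) → pick H (covers 1 new). Total picks: 4.
(The true minimum cover uses only 3 blocks, so greedy is not optimal here.)

4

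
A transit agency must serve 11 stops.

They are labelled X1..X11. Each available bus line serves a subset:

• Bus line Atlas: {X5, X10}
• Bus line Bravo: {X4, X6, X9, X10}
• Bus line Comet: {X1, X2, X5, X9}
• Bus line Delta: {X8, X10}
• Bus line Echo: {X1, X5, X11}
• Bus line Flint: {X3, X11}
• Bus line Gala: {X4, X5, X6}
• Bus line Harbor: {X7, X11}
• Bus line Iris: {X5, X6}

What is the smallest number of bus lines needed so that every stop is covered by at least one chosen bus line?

Take {Bravo, Comet, Delta, Flint, Harbor}. Their union is {X1, X2, X3, X4, X5, X6, X7, X8, X9, X10, X11}, which is all 11 stops.
No 4 of the 9 bus lines cover everything (all 126 combinations miss at least one stop), so 5 is optimal.

5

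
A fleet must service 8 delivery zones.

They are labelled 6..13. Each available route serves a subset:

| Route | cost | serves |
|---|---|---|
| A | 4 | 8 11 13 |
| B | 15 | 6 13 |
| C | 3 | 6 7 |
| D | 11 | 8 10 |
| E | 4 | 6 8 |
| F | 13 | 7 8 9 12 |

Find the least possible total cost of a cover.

A, C, D, F together cover every zone (A ∪ C ∪ D ∪ F = {6, 7, 8, 9, 10, 11, 12, 13}); total cost 4 + 3 + 11 + 13 = 31.
No covering selection has total cost below 31.

31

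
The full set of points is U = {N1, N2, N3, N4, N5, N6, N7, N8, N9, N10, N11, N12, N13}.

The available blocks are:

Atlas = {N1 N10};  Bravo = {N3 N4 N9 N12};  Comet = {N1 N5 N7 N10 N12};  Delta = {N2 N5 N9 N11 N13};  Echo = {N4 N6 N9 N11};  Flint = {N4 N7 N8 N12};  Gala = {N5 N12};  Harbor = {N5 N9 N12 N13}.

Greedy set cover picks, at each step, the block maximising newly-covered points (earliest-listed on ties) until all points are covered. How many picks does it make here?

Greedy: pick Comet (covers 5 new) → pick Delta (covers 4 new) → pick Bravo (covers 2 new) → pick Echo (covers 1 new) → pick Flint (covers 1 new). Total picks: 5.

5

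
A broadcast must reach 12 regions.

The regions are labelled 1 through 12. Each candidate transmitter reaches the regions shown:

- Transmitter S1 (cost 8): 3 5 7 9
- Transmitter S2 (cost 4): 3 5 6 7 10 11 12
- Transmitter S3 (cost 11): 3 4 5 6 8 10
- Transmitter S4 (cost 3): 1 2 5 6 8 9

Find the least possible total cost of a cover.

S2, S3, S4 together cover every region (S2 ∪ S3 ∪ S4 = {1, 2, 3, 4, 5, 6, 7, 8, 9, 10, 11, 12}); total cost 4 + 11 + 3 = 18.
No covering selection has total cost below 18.

18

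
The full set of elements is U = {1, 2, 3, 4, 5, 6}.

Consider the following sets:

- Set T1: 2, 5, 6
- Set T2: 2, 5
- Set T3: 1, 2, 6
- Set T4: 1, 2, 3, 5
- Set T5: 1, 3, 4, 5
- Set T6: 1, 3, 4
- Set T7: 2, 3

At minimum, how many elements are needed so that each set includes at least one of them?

The 2 elements {2, 3} hit every set.
The sets T1, T6 are pairwise disjoint, so any hitting set needs a separate element for each — at least 2. Hence 2 is optimal.

2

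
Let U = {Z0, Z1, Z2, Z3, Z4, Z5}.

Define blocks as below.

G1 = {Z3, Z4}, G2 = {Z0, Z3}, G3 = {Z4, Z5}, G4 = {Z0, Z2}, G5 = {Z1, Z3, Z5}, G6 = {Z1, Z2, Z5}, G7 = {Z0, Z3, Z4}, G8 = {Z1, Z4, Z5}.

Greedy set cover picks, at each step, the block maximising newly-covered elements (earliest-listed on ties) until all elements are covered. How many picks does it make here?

3

Greedy: pick G5 (covers 3 new) → pick G4 (covers 2 new) → pick G1 (covers 1 new). Total picks: 3.
(The true minimum cover uses only 2 blocks, so greedy is not optimal here.)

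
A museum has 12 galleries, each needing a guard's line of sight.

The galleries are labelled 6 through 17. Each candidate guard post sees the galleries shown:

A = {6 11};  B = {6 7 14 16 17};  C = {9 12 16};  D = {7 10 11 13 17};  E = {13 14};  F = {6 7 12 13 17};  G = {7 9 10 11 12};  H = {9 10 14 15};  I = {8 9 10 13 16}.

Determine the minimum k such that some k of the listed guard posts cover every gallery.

B and G and H and I together: B ∪ G ∪ H ∪ I = {6, 7, 8, 9, 10, 11, 12, 13, 14, 15, 16, 17} — every gallery is covered.
No 3 of the 9 guard posts cover everything (all 84 combinations miss at least one gallery), so 4 is optimal.

4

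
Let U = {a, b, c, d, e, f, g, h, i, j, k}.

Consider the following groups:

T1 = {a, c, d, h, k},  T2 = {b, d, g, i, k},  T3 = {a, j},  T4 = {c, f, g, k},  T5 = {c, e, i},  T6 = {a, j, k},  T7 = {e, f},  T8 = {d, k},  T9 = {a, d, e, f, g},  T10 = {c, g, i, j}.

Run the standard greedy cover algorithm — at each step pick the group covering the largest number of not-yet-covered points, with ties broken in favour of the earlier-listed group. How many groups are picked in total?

4

Greedy: pick T1 (covers 5 new) → pick T2 (covers 3 new) → pick T7 (covers 2 new) → pick T3 (covers 1 new). Total picks: 4.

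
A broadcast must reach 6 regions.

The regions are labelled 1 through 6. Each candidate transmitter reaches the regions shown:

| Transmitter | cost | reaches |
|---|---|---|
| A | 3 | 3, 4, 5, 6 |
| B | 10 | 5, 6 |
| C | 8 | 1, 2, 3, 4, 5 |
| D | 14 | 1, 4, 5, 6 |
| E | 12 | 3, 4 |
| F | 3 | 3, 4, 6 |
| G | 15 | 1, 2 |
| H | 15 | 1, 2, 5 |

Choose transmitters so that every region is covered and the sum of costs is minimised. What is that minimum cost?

A, C together cover every region (A ∪ C = {1, 2, 3, 4, 5, 6}); total cost 3 + 8 = 11.
No covering selection has total cost below 11.

11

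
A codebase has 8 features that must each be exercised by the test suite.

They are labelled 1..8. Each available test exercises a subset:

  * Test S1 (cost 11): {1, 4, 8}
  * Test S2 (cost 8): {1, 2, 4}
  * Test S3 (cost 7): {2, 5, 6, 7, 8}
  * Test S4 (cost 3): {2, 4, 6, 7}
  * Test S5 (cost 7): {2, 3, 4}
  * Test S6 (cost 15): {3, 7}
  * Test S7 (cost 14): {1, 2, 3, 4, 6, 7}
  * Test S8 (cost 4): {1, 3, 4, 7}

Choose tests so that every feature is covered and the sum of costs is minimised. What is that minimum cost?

11

S3, S8 together cover every feature (S3 ∪ S8 = {1, 2, 3, 4, 5, 6, 7, 8}); total cost 7 + 4 = 11.
The greedy pick S4, S8, S3 costs 14; no covering selection beats 11.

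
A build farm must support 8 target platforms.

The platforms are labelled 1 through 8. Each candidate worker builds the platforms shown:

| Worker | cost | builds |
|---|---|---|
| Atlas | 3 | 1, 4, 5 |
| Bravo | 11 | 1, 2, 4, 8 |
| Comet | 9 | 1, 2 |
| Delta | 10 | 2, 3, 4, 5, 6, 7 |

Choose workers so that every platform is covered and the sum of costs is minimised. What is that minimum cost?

21

Bravo, Delta together cover every platform (Bravo ∪ Delta = {1, 2, 3, 4, 5, 6, 7, 8}); total cost 11 + 10 = 21.
The greedy pick Atlas, Delta, Bravo costs 24; no covering selection beats 21.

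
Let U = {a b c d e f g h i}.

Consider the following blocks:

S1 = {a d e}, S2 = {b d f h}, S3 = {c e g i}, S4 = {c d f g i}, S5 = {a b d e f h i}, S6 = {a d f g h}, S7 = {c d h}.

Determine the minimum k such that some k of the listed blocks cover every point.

2

S4 and S5 together: S4 ∪ S5 = {a, b, c, d, e, f, g, h, i} — every point is covered.
No single block has all 9 points (the largest, S5, has 7), so 2 is optimal.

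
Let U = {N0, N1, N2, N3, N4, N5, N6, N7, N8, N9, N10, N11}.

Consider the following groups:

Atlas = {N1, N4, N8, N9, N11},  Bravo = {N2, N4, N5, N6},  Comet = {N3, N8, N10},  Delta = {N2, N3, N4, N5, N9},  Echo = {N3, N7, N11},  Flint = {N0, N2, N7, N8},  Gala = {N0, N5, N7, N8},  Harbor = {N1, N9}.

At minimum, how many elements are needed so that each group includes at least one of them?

4

H = {N0, N1, N2, N3} meets every group (each contains at least one member of H), and |H| = 4.
No choice of 3 elements meets every group, so 4 is the minimum.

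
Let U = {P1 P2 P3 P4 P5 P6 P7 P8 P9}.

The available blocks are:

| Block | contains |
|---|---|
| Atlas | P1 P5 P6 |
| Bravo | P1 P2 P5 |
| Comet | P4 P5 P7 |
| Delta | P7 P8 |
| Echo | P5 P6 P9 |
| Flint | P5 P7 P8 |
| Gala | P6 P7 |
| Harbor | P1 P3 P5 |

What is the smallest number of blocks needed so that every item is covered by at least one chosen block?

5

Take {Bravo, Comet, Delta, Echo, Harbor}. Their union is {P1, P2, P3, P4, P5, P6, P7, P8, P9}, which is all 9 items.
No 4 of the 8 blocks cover everything (all 70 combinations miss at least one item), so 5 is optimal.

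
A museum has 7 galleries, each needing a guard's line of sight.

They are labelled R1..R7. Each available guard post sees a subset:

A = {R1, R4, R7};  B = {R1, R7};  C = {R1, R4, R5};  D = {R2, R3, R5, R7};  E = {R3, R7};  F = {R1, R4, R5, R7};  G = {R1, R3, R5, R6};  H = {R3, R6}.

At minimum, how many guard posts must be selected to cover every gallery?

3

Take {A, D, H}. Their union is {R1, R2, R3, R4, R5, R6, R7}, which is all 7 galleries.
Only D contains R2, so D is forced; the remaining 3 galleries need at least 2 more guard posts (each remaining guard post adds at most 2) — so at least 3 guard posts are needed, and 3 is optimal.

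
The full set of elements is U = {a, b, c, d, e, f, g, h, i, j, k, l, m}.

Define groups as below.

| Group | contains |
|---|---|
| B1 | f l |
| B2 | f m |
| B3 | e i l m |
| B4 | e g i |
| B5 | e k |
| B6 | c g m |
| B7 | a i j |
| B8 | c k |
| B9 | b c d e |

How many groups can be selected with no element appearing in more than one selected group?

B1, B5, B6, B7 are pairwise disjoint (B1={f,l}; B5={e,k}; B6={c,g,m}; B7={a,i,j}).
Every remaining group overlaps one of these, and no 5 of the listed groups are pairwise disjoint, so 4 is the maximum.

4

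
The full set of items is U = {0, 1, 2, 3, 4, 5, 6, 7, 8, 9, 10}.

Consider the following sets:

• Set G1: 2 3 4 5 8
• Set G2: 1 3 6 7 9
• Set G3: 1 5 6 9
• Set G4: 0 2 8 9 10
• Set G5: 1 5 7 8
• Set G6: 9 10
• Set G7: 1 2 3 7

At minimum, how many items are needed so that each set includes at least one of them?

H = {5, 7, 9} meets every set (each contains at least one member of H), and |H| = 3.
No choice of 2 items meets every set, so 3 is the minimum.

3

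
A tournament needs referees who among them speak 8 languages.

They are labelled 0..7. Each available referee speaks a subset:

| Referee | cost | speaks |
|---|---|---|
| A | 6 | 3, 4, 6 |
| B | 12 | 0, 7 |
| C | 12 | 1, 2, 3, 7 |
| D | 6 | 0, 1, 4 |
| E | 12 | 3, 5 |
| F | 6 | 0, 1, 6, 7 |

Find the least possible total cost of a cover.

A, C, D, E together cover every language (A ∪ C ∪ D ∪ E = {0, 1, 2, 3, 4, 5, 6, 7}); total cost 6 + 12 + 6 + 12 = 36.
No covering selection has total cost below 36.

36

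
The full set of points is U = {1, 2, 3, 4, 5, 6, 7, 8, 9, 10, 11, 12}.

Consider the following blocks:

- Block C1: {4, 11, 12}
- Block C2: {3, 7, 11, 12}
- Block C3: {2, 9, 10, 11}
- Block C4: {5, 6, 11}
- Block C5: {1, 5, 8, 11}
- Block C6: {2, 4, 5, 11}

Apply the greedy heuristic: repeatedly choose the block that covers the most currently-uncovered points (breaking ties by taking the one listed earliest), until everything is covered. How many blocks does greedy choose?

Greedy: pick C2 (covers 4 new) → pick C3 (covers 3 new) → pick C5 (covers 3 new) → pick C1 (covers 1 new) → pick C4 (covers 1 new). Total picks: 5.

5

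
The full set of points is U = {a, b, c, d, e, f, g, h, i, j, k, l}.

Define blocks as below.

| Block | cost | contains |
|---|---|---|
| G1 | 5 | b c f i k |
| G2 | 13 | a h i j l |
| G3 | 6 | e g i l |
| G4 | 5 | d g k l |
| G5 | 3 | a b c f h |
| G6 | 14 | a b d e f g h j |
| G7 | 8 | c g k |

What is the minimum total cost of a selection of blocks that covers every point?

G1, G4, G6 together cover every point (G1 ∪ G4 ∪ G6 = {a, b, c, d, e, f, g, h, i, j, k, l}); total cost 5 + 5 + 14 = 24.
The greedy pick G5, G4, G3, G2 costs 27; no covering selection beats 24.

24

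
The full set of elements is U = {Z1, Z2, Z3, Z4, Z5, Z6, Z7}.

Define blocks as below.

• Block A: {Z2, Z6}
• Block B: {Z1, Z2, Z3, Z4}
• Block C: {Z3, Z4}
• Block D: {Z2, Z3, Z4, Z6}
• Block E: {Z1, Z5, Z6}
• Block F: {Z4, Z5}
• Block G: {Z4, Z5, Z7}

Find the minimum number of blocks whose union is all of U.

Take {B, E, G}. Their union is {Z1, Z2, Z3, Z4, Z5, Z6, Z7}, which is all 7 elements.
Only G contains Z7, so G is forced; the remaining 4 elements need at least 2 more blocks (each remaining block adds at most 3) — so at least 3 blocks are needed, and 3 is optimal.

3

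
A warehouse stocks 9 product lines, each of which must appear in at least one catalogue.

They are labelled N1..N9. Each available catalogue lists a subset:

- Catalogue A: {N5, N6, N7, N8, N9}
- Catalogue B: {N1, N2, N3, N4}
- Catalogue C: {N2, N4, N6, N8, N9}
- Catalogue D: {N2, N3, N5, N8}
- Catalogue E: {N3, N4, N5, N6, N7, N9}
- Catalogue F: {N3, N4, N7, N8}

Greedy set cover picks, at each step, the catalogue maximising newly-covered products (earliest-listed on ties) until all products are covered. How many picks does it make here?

Greedy: pick E (covers 6 new) → pick B (covers 2 new) → pick A (covers 1 new). Total picks: 3.
(The true minimum cover uses only 2 catalogues, so greedy is not optimal here.)

3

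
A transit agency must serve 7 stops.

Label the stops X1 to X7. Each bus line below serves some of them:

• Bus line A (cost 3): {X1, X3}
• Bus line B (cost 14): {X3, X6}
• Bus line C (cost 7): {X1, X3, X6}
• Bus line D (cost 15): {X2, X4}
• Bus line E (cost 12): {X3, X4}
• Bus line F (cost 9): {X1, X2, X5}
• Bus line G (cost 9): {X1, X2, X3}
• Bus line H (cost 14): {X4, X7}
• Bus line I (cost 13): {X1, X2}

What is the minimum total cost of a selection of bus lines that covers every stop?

30

C, F, H together cover every stop (C ∪ F ∪ H = {X1, X2, X3, X4, X5, X6, X7}); total cost 7 + 9 + 14 = 30.
The greedy pick A, F, C, H costs 33; no covering selection beats 30.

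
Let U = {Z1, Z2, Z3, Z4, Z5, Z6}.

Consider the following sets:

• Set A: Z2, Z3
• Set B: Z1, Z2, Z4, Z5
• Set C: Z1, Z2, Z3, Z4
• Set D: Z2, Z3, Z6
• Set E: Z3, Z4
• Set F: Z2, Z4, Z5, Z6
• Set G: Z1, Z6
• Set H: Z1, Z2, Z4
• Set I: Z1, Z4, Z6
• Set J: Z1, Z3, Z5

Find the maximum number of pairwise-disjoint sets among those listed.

2

E, G are pairwise disjoint (E={Z3,Z4}; G={Z1,Z6}).
Every remaining set overlaps one of these, and no 3 of the listed sets are pairwise disjoint, so 2 is the maximum.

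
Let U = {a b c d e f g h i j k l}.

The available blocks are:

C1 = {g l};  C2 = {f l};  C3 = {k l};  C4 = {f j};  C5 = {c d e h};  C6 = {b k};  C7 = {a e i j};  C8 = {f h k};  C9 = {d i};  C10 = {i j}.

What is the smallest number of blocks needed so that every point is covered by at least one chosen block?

C1 and C5 and C6 and C7 and C8 together: C1 ∪ C5 ∪ C6 ∪ C7 ∪ C8 = {a, b, c, d, e, f, g, h, i, j, k, l} — every point is covered.
No 4 of the 10 blocks cover everything (all 210 combinations miss at least one point), so 5 is optimal.

5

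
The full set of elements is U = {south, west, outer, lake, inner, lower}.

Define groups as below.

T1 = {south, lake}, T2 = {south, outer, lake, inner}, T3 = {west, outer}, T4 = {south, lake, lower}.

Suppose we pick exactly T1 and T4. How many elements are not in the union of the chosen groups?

3

Union of T1, T4 = {south, lake, lower}.
Not covered: west, outer, inner — 3 elements.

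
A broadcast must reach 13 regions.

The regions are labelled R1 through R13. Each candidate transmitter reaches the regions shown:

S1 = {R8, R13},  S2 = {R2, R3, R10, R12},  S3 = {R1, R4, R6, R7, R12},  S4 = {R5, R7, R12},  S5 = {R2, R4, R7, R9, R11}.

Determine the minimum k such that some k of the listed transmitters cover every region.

5

Take {S1, S2, S3, S4, S5}. Their union is {R1, R2, R3, R4, R5, R6, R7, R8, R9, R10, R11, R12, R13}, which is all 13 regions.
No 4 of the 5 transmitters cover everything (all 5 combinations miss at least one region), so 5 is optimal.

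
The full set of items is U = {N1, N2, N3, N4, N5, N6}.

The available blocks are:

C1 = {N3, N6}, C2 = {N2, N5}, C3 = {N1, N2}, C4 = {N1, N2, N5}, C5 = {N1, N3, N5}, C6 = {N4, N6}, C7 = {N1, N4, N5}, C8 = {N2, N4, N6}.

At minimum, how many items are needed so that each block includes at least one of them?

The 3 items {N2, N5, N6} hit every block.
No choice of 2 items meets every block, so 3 is the minimum.

3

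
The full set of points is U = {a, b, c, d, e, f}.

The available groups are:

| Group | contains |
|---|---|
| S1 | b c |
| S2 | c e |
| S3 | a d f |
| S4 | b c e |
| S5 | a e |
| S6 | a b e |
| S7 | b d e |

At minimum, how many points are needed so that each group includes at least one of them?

H = {a, b, c} meets every group (each contains at least one member of H), and |H| = 3.
No choice of 2 points meets every group, so 3 is the minimum.

3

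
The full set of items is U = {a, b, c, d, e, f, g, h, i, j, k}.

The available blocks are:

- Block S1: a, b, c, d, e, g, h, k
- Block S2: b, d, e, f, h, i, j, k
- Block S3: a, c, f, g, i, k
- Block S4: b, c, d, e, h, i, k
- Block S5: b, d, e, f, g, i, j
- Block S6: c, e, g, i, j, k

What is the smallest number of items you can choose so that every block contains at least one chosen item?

2

T = {c, j} meets every block (each contains at least one member of T), and |T| = 2.
No single item lies in every block, so at least 2 are needed and 2 is optimal.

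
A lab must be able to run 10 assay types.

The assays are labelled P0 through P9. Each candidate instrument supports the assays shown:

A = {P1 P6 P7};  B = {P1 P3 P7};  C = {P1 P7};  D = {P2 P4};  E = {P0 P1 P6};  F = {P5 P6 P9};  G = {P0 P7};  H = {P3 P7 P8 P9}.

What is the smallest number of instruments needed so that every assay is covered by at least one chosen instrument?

4

Take {D, E, F, H}. Their union is {P0, P1, P2, P3, P4, P5, P6, P7, P8, P9}, which is all 10 assays.
Only F contains P5, so F is forced; the remaining 7 assays need at least 3 more instruments (each remaining instrument adds at most 3) — so at least 4 instruments are needed, and 4 is optimal.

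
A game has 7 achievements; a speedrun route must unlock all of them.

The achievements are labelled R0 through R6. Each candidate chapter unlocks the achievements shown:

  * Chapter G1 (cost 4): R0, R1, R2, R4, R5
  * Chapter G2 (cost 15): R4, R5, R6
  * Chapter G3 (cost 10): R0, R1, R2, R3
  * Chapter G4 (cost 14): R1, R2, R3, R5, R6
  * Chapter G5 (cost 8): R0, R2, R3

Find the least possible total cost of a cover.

18

G1, G4 together cover every achievement (G1 ∪ G4 = {R0, R1, R2, R3, R4, R5, R6}); total cost 4 + 14 = 18.
No covering selection has total cost below 18.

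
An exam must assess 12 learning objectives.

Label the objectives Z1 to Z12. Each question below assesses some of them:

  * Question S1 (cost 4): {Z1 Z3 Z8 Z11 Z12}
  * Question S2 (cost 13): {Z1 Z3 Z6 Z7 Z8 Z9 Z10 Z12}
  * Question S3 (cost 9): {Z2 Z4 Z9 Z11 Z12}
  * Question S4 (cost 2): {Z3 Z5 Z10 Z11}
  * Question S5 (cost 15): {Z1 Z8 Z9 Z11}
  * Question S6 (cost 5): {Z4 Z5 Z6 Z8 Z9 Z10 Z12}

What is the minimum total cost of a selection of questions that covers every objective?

24

S2, S3, S4 together cover every objective (S2 ∪ S3 ∪ S4 = {Z1, Z2, Z3, Z4, Z5, Z6, Z7, Z8, Z9, Z10, Z11, Z12}); total cost 13 + 9 + 2 = 24.
The greedy pick S4, S6, S1, S3, S2 costs 33; no covering selection beats 24.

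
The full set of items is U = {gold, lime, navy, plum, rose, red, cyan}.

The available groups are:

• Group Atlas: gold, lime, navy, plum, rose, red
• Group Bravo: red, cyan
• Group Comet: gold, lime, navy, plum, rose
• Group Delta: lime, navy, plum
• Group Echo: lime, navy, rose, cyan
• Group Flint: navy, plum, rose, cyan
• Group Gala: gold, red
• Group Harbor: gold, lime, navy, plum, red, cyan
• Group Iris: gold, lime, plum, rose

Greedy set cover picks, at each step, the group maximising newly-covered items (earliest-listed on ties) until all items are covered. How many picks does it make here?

2

Greedy: pick Atlas (covers 6 new) → pick Bravo (covers 1 new). Total picks: 2.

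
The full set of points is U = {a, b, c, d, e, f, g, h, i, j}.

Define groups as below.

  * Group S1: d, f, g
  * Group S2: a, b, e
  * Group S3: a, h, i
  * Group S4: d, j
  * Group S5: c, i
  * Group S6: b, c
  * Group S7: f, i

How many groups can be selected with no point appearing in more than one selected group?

S4, S6, S7 are pairwise disjoint (S4={d,j}; S6={b,c}; S7={f,i}).
Every remaining group overlaps one of these, and no 4 of the listed groups are pairwise disjoint, so 3 is the maximum.

3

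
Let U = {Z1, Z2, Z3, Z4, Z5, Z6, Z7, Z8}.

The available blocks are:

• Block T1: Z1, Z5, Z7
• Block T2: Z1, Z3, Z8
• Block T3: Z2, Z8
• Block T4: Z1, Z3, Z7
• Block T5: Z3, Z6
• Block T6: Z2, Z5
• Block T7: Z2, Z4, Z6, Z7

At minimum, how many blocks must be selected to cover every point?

Take {T2, T6, T7}. Their union is {Z1, Z2, Z3, Z4, Z5, Z6, Z7, Z8}, which is all 8 points.
Only T7 contains Z4, so T7 is forced; the remaining 4 points need at least 2 more blocks (each remaining block adds at most 3) — so at least 3 blocks are needed, and 3 is optimal.

3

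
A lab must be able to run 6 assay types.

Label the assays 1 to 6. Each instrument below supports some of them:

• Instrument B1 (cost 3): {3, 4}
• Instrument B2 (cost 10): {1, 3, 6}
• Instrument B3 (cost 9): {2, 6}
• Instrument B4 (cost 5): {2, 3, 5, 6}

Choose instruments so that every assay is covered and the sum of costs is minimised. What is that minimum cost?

B1, B2, B4 together cover every assay (B1 ∪ B2 ∪ B4 = {1, 2, 3, 4, 5, 6}); total cost 3 + 10 + 5 = 18.
No covering selection has total cost below 18.

18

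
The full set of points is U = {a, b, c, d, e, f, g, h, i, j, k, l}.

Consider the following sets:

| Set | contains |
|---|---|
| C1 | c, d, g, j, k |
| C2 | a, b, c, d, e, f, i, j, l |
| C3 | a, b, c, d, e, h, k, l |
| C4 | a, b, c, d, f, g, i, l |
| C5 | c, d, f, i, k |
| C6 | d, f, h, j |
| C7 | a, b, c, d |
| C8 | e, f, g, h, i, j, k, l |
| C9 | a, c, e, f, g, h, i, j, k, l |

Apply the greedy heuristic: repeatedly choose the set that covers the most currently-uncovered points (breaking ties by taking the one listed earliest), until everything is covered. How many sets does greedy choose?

2

Greedy: pick C9 (covers 10 new) → pick C2 (covers 2 new). Total picks: 2.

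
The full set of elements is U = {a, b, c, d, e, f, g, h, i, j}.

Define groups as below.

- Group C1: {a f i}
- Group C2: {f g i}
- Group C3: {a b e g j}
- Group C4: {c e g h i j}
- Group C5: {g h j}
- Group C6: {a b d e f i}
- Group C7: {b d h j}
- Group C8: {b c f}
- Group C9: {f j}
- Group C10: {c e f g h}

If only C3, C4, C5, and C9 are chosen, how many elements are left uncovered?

1

Union of C3, C4, C5, C9 = {a, b, c, e, f, g, h, i, j}.
Not covered: d — 1 element.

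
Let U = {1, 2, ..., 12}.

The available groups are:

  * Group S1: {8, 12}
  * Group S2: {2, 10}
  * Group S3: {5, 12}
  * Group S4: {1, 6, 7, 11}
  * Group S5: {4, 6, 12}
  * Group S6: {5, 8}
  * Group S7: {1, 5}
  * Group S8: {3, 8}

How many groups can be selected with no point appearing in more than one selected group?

S2, S3, S4, S8 are pairwise disjoint (S2={2,10}; S3={5,12}; S4={1,6,7,11}; S8={3,8}).
Every remaining group overlaps one of these, and no 5 of the listed groups are pairwise disjoint, so 4 is the maximum.

4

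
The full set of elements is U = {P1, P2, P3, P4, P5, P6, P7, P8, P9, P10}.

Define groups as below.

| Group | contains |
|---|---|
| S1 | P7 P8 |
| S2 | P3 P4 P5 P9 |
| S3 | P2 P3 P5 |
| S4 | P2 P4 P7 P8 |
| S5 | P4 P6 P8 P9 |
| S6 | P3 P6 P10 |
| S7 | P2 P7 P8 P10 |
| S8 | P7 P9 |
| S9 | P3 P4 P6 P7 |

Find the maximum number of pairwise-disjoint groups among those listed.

S1, S3 are pairwise disjoint (S1={P7,P8}; S3={P2,P3,P5}).
Every remaining group overlaps one of these, and no 3 of the listed groups are pairwise disjoint, so 2 is the maximum.

2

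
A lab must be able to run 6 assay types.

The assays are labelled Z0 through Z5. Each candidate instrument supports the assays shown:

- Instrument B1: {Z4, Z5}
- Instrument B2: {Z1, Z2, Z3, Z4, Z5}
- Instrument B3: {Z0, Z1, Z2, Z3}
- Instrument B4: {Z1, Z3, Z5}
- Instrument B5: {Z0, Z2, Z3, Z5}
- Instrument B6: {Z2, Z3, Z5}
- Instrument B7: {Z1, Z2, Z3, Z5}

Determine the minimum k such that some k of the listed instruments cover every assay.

2

Take {B1, B3}. Their union is {Z0, Z1, Z2, Z3, Z4, Z5}, which is all 6 assays.
No single instrument has all 6 assays (the largest, B2, has 5), so 2 is optimal.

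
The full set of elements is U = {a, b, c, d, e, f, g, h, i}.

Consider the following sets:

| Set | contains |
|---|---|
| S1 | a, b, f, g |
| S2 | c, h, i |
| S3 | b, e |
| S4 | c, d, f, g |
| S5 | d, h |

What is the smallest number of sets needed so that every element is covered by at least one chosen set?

S1, S2, S3, and S5 cover everything between them: the union {a, b, c, d, e, f, g, h, i} is all of U.
No 3 of the 5 sets cover everything (all 10 combinations miss at least one element), so 4 is optimal.

4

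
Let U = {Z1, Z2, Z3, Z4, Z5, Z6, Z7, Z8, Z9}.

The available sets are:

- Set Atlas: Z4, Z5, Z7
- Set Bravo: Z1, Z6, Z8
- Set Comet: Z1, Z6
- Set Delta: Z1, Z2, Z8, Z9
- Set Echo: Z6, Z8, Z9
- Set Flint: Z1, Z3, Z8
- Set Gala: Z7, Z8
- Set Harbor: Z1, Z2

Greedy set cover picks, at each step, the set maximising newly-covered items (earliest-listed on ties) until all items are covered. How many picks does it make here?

4

Greedy: pick Delta (covers 4 new) → pick Atlas (covers 3 new) → pick Bravo (covers 1 new) → pick Flint (covers 1 new). Total picks: 4.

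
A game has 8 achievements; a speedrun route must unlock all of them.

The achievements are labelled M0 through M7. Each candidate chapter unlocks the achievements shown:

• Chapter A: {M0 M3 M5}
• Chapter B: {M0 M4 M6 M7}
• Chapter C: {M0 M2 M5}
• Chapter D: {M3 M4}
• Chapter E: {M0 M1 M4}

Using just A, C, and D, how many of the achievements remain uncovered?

Union of A, C, D = {M0, M2, M3, M4, M5}.
Not covered: M1, M6, M7 — 3 achievements.

3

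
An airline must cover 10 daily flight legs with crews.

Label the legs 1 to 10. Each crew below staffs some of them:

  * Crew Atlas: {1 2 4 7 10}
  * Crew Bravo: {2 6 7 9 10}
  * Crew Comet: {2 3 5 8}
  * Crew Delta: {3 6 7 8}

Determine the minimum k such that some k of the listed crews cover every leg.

Atlas and Bravo and Comet together: Atlas ∪ Bravo ∪ Comet = {1, 2, 3, 4, 5, 6, 7, 8, 9, 10} — every leg is covered.
Only Atlas contains 1, so Atlas is forced; the remaining 5 legs need at least 2 more crews (each remaining crew adds at most 3) — so at least 3 crews are needed, and 3 is optimal.

3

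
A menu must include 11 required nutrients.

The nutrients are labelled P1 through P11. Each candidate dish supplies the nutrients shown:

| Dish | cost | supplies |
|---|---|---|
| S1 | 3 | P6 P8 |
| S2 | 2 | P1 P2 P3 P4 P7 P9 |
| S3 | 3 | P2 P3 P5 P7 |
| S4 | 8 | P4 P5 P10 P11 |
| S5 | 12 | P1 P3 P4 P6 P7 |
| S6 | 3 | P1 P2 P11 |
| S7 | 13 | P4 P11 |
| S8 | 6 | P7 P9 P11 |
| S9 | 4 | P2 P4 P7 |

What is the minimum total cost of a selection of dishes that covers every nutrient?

S1, S2, S4 together cover every nutrient (S1 ∪ S2 ∪ S4 = {P1, P2, P3, P4, P5, P6, P7, P8, P9, P10, P11}); total cost 3 + 2 + 8 = 13.
No covering selection has total cost below 13.

13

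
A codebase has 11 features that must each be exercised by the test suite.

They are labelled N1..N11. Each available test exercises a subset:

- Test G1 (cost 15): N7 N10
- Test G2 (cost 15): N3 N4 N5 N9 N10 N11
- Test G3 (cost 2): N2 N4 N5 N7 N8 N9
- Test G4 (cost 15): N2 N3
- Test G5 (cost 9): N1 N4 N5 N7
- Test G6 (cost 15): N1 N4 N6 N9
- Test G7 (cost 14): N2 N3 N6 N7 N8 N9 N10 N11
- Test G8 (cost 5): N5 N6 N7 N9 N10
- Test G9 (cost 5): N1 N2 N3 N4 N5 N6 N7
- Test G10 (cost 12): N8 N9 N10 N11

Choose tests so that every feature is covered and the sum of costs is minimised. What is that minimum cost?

17

G9, G10 together cover every feature (G9 ∪ G10 = {N1, N2, N3, N4, N5, N6, N7, N8, N9, N10, N11}); total cost 5 + 12 = 17.
The greedy pick G3, G9, G8, G10 costs 24; no covering selection beats 17.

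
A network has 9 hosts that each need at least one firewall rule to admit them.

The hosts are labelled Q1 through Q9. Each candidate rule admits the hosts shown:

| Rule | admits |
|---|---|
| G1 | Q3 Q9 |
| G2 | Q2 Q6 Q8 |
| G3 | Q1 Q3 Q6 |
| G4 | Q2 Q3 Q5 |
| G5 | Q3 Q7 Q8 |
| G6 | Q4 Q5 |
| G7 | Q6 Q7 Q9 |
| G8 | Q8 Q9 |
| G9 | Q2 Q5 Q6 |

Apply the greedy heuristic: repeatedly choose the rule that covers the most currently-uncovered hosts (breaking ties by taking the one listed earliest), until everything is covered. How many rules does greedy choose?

Greedy: pick G2 (covers 3 new) → pick G1 (covers 2 new) → pick G6 (covers 2 new) → pick G3 (covers 1 new) → pick G5 (covers 1 new). Total picks: 5.
(The true minimum cover uses only 4 rules, so greedy is not optimal here.)

5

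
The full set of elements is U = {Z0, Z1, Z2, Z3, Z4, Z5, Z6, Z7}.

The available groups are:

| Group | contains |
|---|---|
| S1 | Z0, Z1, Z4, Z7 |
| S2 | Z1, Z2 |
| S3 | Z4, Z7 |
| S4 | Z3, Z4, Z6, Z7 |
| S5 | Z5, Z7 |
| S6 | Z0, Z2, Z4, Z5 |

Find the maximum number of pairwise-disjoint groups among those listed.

S2, S3 are pairwise disjoint (S2={Z1,Z2}; S3={Z4,Z7}).
Every remaining group overlaps one of these, and no 3 of the listed groups are pairwise disjoint, so 2 is the maximum.

2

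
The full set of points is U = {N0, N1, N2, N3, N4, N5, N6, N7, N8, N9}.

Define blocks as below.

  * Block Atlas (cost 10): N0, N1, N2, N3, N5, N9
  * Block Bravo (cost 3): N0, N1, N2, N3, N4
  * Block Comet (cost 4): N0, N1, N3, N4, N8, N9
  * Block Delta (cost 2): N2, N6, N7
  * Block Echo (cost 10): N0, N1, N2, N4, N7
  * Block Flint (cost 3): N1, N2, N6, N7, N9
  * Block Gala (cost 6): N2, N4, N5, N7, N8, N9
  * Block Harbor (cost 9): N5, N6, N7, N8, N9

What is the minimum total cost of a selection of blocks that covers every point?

Bravo, Delta, Gala together cover every point (Bravo ∪ Delta ∪ Gala = {N0, N1, N2, N3, N4, N5, N6, N7, N8, N9}); total cost 3 + 2 + 6 = 11.
The greedy pick Bravo, Delta, Comet, Gala costs 15; no covering selection beats 11.

11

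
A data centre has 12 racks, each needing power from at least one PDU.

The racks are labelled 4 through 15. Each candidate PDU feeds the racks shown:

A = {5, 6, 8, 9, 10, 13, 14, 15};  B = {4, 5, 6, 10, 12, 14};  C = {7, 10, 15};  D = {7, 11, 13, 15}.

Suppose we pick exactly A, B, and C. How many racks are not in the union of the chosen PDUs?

Union of A, B, C = {4, 5, 6, 7, 8, 9, 10, 12, 13, 14, 15}.
Not covered: 11 — 1 rack.

1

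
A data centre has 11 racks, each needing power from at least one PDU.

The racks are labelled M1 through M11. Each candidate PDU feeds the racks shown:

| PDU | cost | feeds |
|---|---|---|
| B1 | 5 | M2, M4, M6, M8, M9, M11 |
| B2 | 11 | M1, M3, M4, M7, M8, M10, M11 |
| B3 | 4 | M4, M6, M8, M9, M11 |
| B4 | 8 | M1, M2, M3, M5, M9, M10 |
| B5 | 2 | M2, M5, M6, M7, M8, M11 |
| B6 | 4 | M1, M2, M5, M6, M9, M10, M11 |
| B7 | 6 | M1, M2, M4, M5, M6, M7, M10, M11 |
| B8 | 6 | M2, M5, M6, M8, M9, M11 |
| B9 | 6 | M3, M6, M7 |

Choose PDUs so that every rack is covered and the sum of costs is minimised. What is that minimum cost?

B3, B6, B9 together cover every rack (B3 ∪ B6 ∪ B9 = {M1, M2, M3, M4, M5, M6, M7, M8, M9, M10, M11}); total cost 4 + 4 + 6 = 14.
The greedy pick B5, B6, B3, B9 costs 16; no covering selection beats 14.

14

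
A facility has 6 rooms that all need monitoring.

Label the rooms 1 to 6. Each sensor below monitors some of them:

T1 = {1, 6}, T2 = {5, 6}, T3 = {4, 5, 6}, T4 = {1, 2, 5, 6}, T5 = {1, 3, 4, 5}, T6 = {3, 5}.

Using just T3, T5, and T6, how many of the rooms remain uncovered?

Union of T3, T5, T6 = {1, 3, 4, 5, 6}.
Not covered: 2 — 1 room.

1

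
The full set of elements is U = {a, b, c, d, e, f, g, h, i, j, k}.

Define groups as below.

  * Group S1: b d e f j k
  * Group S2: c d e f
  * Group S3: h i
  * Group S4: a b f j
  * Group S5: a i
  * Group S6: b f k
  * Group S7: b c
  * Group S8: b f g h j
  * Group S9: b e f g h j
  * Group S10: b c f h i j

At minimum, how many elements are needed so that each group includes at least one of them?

The 3 elements {c, f, i} hit every group.
No choice of 2 elements meets every group, so 3 is the minimum.

3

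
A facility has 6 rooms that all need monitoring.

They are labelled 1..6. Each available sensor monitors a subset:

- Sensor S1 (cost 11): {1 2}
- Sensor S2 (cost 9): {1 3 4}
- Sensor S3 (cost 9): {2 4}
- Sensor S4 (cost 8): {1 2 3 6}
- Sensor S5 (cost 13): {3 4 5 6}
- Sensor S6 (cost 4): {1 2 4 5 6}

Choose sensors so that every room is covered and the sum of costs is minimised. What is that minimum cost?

S4, S6 together cover every room (S4 ∪ S6 = {1, 2, 3, 4, 5, 6}); total cost 8 + 4 = 12.
No covering selection has total cost below 12.

12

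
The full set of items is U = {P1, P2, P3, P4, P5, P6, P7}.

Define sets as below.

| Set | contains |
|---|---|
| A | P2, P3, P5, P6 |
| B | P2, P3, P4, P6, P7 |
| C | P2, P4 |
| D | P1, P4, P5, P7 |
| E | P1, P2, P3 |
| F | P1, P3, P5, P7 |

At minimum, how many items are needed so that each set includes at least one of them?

The 2 items {P1, P2} hit every set.
The sets C, F are pairwise disjoint, so any hitting set needs a separate item for each — at least 2. Hence 2 is optimal.

2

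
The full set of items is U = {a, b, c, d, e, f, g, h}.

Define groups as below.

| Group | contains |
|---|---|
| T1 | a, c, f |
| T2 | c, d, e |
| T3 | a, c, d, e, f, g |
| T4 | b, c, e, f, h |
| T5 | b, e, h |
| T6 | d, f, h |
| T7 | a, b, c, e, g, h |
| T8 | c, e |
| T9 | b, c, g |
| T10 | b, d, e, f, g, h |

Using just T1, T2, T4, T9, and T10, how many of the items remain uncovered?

Union of T1, T2, T4, T9, T10 = {a, b, c, d, e, f, g, h} — that's every item, so 0 are uncovered.

0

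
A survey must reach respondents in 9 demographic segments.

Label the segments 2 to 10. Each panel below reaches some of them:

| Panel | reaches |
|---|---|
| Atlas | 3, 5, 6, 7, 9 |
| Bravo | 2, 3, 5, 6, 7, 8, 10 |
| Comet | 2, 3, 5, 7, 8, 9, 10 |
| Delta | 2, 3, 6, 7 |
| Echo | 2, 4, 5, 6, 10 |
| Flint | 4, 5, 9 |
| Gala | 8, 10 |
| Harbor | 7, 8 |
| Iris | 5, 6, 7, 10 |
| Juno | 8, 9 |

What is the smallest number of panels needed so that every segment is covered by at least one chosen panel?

Bravo and Flint together: Bravo ∪ Flint = {2, 3, 4, 5, 6, 7, 8, 9, 10} — every segment is covered.
No single panel has all 9 segments (the largest, Bravo, has 7), so 2 is optimal.

2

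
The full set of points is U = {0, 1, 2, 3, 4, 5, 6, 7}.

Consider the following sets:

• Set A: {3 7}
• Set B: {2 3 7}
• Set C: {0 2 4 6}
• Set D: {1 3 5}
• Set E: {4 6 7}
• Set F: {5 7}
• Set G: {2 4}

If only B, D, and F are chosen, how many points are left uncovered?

Union of B, D, F = {1, 2, 3, 5, 7}.
Not covered: 0, 4, 6 — 3 points.

3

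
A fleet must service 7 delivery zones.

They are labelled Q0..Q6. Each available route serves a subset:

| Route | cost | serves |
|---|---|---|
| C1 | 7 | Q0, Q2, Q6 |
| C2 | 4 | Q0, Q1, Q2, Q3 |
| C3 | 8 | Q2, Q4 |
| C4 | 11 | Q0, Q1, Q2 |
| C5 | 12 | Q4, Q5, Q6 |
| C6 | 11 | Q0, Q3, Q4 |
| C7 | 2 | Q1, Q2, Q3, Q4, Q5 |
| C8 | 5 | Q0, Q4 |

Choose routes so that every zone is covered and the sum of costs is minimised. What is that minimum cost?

9

C1, C7 together cover every zone (C1 ∪ C7 = {Q0, Q1, Q2, Q3, Q4, Q5, Q6}); total cost 7 + 2 = 9.
No covering selection has total cost below 9.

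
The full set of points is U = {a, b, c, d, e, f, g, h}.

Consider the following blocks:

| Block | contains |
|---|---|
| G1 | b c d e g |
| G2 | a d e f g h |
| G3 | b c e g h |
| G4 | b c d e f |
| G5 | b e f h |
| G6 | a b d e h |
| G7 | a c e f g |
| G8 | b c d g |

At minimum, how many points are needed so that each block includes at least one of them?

2

T = {b, e} meets every block (each contains at least one member of T), and |T| = 2.
No single point lies in every block, so at least 2 are needed and 2 is optimal.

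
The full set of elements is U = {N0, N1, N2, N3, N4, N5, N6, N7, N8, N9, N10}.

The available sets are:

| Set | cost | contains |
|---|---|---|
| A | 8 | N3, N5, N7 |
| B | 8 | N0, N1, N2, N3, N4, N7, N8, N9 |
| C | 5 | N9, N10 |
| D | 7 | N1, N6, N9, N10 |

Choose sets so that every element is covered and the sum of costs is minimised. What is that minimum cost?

23

A, B, D together cover every element (A ∪ B ∪ D = {N0, N1, N2, N3, N4, N5, N6, N7, N8, N9, N10}); total cost 8 + 8 + 7 = 23.
No covering selection has total cost below 23.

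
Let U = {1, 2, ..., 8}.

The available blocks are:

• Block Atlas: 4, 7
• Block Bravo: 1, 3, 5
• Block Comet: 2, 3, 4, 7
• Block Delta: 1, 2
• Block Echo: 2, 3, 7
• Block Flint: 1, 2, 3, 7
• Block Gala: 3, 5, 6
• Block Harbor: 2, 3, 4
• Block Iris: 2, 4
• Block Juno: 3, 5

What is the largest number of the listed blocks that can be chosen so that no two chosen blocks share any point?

Atlas, Delta, Gala are pairwise disjoint (Atlas={4,7}; Delta={1,2}; Gala={3,5,6}).
Every remaining block overlaps one of these, and no 4 of the listed blocks are pairwise disjoint, so 3 is the maximum.

3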